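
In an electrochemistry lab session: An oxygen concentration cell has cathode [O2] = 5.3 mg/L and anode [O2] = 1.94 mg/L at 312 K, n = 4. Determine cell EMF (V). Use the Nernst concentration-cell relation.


Apply the Nernst concentration-cell relation: E = (RT/nF)*ln(C_cathode/C_anode)
RT/nF = 8.314*312/(4*96485) = 0.00672117 V
ln(5.3/1.94) = 1.00502
E = 0.00672117 * 1.00502 = 0.00675 V

0.00675 V


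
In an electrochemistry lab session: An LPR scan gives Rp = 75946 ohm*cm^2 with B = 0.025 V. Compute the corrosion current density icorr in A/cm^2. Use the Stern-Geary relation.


Apply the Stern-Geary relation: icorr = B / Rp
icorr = 0.025 / 75946 = 3.292×10^-7 A/cm^2

3.292×10^-7 A/cm^2


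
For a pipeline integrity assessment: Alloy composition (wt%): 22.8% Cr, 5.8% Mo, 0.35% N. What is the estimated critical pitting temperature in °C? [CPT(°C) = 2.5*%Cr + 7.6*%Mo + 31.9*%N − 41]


Apply the ASTM G48 empirical CPT estimate: CPT(°C) = 2.5*%Cr + 7.6*%Mo + 31.9*%N − 41
2.5*22.8 = 57; 7.6*5.8 = 44.08; 31.9*0.35 = 11.165
CPT = 57 + 44.08 + 11.165 − 41 = 71.245 °C
Rounded to 0.1 °C: CPT ≈ 71.2 °C

71.2 °C


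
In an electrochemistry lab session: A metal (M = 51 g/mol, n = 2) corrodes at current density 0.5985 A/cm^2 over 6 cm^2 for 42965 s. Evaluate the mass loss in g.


Apply Faraday's law: m = i*A*t*M / (n*F)
Total charge passed Q = i*A*t = 0.5985*6*42965 = 154287.315 C
m = Q*M/(n*F) = 154287.315*51/(2*96485) = 40.777 g

40.777 g


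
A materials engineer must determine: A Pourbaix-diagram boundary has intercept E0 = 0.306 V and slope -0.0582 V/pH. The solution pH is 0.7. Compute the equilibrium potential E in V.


Apply the Pourbaix line equation: E = E0 + slope*pH
E = 0.306 + (-0.0582)*0.7 = 0.306 + (-0.04074) = 0.26526 V
Rounded to 4 decimal places: E = 0.2653 V

0.2653 V


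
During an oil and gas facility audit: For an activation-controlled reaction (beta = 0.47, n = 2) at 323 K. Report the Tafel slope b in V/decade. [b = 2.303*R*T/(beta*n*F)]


Apply the Tafel slope relation: b = 2.303*R*T/(beta*n*F)
Numerator: 2.303 * 8.314 * 323 = 6184.53
Denominator: 0.47 * 2 * 96485 = 90695.9
b = 6184.53 / 90695.9 = 0.068 V/decade

0.068 V/decade


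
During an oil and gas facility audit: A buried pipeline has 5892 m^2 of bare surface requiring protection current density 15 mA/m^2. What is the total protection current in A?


I = area * current density, then convert mA → A (÷1000)
I = 5892 * 15 / 1000 = 88.38 A

88.38 A


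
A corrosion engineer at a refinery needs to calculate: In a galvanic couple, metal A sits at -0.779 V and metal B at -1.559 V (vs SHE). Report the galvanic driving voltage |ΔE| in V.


Driving voltage is the absolute potential difference.
|ΔE| = |-0.779 − (-1.559)| = 0.78 V

0.78 V


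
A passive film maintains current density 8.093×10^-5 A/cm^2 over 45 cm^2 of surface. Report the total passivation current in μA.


I = i_pass * A, then convert A → μA (×10^6)
I = 8.093×10^-5 * 45 * 10^6 = 3641.85 μA

3641.85 μA


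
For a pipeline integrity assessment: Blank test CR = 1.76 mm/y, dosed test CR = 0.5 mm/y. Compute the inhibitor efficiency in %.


Apply the inhibitor-efficiency definition: IE = (CR_blank − CR_inh)/CR_blank × 100
IE = (1.76 − 0.5) / 1.76 × 100
IE = 1.26 / 1.76 × 100 = 71.6 %

71.6 %


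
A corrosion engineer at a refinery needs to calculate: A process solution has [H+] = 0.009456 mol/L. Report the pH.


pH = −log10[H+]
pH = −log10(0.009456) = 2.02

2.02


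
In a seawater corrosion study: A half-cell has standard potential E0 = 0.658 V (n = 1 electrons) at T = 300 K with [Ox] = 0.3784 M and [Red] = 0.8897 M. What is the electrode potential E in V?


Apply the Nernst equation: E = E0 + (RT/nF)*ln([Ox]/[Red])
Step 1: RT/nF = 8.314*300/(1*96485) = 0.02585065 V
Step 2: [Ox]/[Red] = 0.3784/0.8897 = 0.425312
Step 3: ln(0.425312) = -0.854932
Step 4: correction = 0.02585065 * -0.854932 = -0.022 V
E = 0.658 + -0.022 = 0.636 V

0.636 V


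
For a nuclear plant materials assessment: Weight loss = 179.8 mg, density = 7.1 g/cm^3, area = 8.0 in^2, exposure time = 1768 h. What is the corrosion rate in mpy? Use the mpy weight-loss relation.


Apply the mpy weight-loss relation: CR = 534 * W / (D * A * T)
Numerator: 534 * 179.8 = 96013.2
Denominator: 7.1 * 8.0 * 1768 = 100422.4
CR = 96013.2 / 100422.4 = 0.9561 mpy

0.9561 mpy


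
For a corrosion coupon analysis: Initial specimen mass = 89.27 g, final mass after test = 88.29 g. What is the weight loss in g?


Weight loss = initial − final
WL = 89.27 − 88.29 = 0.98 g

0.98 g


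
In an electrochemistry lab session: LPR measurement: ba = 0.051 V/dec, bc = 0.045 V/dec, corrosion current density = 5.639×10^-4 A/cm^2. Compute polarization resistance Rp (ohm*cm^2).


Apply the Stern-Geary equation: Rp = ba*bc / (2.303*icorr*(ba+bc))
ba*bc = 0.051*0.045 = 0.002295
ba+bc = 0.096; 2.303*icorr*(ba+bc) = 2.303*5.639×10^-4*0.096 = 1.2467152×10^-4
Rp = 0.002295 / 1.2467152×10^-4 = 18.41 ohm*cm^2

18.41 ohm*cm^2


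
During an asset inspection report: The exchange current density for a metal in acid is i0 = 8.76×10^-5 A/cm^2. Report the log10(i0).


i0 = 8.76×10^-5 A/cm^2
log10(i0) = -4.057

-4.057


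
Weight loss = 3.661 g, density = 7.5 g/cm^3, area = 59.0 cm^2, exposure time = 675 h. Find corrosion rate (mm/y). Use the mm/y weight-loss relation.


Apply the mm/y weight-loss relation: CR = 87600 * W / (D * A * T)
Numerator: 87600 * 3.661 = 320703.6
Denominator: 7.5 * 59.0 * 675 = 298687.5
CR = 320703.6 / 298687.5 = 1.07371 mm/y

1.07371 mm/y


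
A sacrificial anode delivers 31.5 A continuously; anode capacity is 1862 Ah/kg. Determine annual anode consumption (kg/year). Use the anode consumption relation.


Annual consumption = current * hours per year / capacity
Rate = 31.5 * 8760 / 1862 = 148.2 kg/year

148.2 kg/year


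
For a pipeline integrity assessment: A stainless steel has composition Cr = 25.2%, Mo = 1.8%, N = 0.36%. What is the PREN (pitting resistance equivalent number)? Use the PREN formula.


Apply the PREN formula: PREN = Cr + 3.3*Mo + 16*N
PREN = 25.2 + 3.3*1.8 + 16*0.36
PREN = 25.2 + 5.94 + 5.76 = 36.9

36.9


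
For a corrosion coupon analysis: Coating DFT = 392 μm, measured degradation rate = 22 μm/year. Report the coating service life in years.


Service life = thickness / degradation rate
Life = 392 / 22 = 17.8 years

17.8 years


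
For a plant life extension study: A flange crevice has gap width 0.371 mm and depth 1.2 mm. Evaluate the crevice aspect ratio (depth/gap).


Aspect ratio = depth / gap
Ratio = 1.2 / 0.371 = 3.2

3.2


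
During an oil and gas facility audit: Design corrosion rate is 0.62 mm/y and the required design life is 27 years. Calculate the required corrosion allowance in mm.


Corrosion allowance = CR × design life
CA = 0.62 * 27 = 16.74 mm

16.74 mm


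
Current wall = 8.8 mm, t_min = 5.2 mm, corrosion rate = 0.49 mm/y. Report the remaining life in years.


Apply the remaining-life relation: RL = (t_current − t_min) / CR
RL = (8.8 − 5.2) / 0.49 = 3.6 / 0.49 = 7.3 years

7.3 years


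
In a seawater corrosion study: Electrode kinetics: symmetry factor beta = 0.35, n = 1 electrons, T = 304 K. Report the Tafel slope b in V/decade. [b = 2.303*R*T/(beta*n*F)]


Apply the Tafel slope relation: b = 2.303*R*T/(beta*n*F)
Numerator: 2.303 * 8.314 * 304 = 5820.73
Denominator: 0.35 * 1 * 96485 = 33769.75
b = 5820.73 / 33769.75 = 0.1724 V/decade

0.1724 V/decade


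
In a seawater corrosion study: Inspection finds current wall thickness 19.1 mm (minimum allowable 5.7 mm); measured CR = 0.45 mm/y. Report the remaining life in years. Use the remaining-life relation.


Apply the remaining-life relation: RL = (t_current − t_min) / CR
RL = (19.1 − 5.7) / 0.45 = 13.4 / 0.45 = 29.8 years

29.8 years


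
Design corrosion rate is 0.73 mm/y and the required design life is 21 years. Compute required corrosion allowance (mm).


Corrosion allowance = CR × design life
CA = 0.73 * 21 = 15.33 mm

15.33 mm


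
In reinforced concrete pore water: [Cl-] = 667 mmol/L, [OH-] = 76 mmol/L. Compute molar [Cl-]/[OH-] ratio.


Threshold parameter = [Cl-] / [OH-] (molar basis; both in mmol/L, so units cancel)
Ratio = 667 / 76 = 8.78

8.78


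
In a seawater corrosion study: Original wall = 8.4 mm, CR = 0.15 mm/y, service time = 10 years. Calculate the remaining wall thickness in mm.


Remaining wall = original − CR × time
t = 8.4 − 0.15*10 = 8.4 − 1.5 = 6.9 mm

6.9 mm


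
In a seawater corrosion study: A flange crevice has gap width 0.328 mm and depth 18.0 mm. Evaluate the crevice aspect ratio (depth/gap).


Aspect ratio = depth / gap
Ratio = 18.0 / 0.328 = 54.9

54.9


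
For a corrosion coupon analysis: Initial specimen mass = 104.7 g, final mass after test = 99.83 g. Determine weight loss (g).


Weight loss = initial − final
WL = 104.7 − 99.83 = 4.87 g

4.87 g


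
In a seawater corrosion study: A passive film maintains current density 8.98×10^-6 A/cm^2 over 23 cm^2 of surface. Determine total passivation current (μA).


I = i_pass * A, then convert A → μA (×10^6)
I = 8.98×10^-6 * 23 * 10^6 = 206.54 μA

206.54 μA


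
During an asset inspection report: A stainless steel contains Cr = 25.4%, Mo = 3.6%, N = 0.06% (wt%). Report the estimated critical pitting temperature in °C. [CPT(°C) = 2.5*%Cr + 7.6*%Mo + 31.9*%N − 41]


Apply the ASTM G48 empirical CPT estimate: CPT(°C) = 2.5*%Cr + 7.6*%Mo + 31.9*%N − 41
2.5*25.4 = 63.5; 7.6*3.6 = 27.36; 31.9*0.06 = 1.914
CPT = 63.5 + 27.36 + 1.914 − 41 = 51.774 °C
Rounded to 0.1 °C: CPT ≈ 51.8 °C

51.8 °C


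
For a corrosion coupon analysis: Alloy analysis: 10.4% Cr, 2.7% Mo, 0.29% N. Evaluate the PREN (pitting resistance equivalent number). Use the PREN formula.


Apply the PREN formula: PREN = Cr + 3.3*Mo + 16*N
PREN = 10.4 + 3.3*2.7 + 16*0.29
PREN = 10.4 + 8.91 + 4.64 = 23.95

23.95


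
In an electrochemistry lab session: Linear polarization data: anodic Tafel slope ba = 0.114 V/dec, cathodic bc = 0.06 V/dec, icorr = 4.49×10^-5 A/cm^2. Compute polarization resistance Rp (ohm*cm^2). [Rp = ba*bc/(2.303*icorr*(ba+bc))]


Apply the Stern-Geary equation: Rp = ba*bc / (2.303*icorr*(ba+bc))
ba*bc = 0.114*0.06 = 0.00684
ba+bc = 0.174; 2.303*icorr*(ba+bc) = 2.303*4.49×10^-5*0.174 = 1.7992418×10^-5
Rp = 0.00684 / 1.7992418×10^-5 = 380.16 ohm*cm^2

380.16 ohm*cm^2


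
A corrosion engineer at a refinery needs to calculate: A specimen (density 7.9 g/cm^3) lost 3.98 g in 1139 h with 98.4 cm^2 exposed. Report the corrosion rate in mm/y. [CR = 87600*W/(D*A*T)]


Apply the mm/y weight-loss relation: CR = 87600 * W / (D * A * T)
Numerator: 87600 * 3.98 = 348648.0
Denominator: 7.9 * 98.4 * 1139 = 885413.04
CR = 348648.0 / 885413.04 = 0.393769 mm/y

0.393769 mm/y


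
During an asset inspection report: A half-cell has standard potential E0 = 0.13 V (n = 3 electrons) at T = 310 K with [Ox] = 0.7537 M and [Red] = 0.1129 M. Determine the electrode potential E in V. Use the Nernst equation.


Apply the Nernst equation: E = E0 + (RT/nF)*ln([Ox]/[Red])
Step 1: RT/nF = 8.314*310/(3*96485) = 0.00890411 V
Step 2: [Ox]/[Red] = 0.7537/0.1129 = 6.675819
Step 3: ln(6.675819) = 1.898492
Step 4: correction = 0.00890411 * 1.898492 = 0.0169 V
E = 0.13 + 0.0169 = 0.1469 V

0.1469 V


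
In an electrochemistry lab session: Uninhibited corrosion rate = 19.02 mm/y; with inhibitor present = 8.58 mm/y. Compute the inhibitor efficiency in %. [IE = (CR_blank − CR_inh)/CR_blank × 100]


Apply the inhibitor-efficiency definition: IE = (CR_blank − CR_inh)/CR_blank × 100
IE = (19.02 − 8.58) / 19.02 × 100
IE = 10.44 / 19.02 × 100 = 54.9 %

54.9 %


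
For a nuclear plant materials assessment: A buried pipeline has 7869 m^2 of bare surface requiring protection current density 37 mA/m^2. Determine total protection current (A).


I = area * current density, then convert mA → A (÷1000)
I = 7869 * 37 / 1000 = 291.15 A

291.15 A


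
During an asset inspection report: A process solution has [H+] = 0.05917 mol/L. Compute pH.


pH = −log10[H+]
pH = −log10(0.05917) = 1.23

1.23


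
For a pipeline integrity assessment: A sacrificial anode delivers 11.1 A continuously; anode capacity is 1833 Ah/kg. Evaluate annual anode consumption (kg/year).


Annual consumption = current * hours per year / capacity
Rate = 11.1 * 8760 / 1833 = 53.0 kg/year

53.0 kg/year


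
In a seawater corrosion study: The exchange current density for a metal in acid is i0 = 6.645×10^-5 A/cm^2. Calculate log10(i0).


i0 = 6.645×10^-5 A/cm^2
log10(i0) = -4.178

-4.178


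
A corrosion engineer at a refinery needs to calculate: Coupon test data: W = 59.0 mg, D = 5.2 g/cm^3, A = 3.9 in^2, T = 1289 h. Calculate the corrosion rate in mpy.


Apply the mpy weight-loss relation: CR = 534 * W / (D * A * T)
Numerator: 534 * 59.0 = 31506.0
Denominator: 5.2 * 3.9 * 1289 = 26140.92
CR = 31506.0 / 26140.92 = 1.20524 mpy

1.20524 mpy


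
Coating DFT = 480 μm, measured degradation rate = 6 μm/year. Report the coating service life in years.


Service life = thickness / degradation rate
Life = 480 / 6 = 80.0 years

80.0 years


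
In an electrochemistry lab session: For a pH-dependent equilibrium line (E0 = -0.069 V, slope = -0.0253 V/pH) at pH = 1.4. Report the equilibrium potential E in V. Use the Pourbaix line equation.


Apply the Pourbaix line equation: E = E0 + slope*pH
E = -0.069 + (-0.0253)*1.4 = -0.069 + (-0.03542) = -0.10442 V
Rounded to 3 decimal places: E = -0.104 V

-0.104 V


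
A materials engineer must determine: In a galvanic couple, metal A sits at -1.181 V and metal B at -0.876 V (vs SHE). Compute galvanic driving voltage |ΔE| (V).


Driving voltage is the absolute potential difference.
|ΔE| = |-1.181 − (-0.876)| = 0.305 V

0.305 V


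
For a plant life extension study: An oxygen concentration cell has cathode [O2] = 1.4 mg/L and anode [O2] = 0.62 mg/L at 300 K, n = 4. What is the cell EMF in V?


Apply the Nernst concentration-cell relation: E = (RT/nF)*ln(C_cathode/C_anode)
RT/nF = 8.314*300/(4*96485) = 0.00646266 V
ln(1.4/0.62) = 0.81451
E = 0.00646266 * 0.81451 = 0.00526 V

0.00526 V


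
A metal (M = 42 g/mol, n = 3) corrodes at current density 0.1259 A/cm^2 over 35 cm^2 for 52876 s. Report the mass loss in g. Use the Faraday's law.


Apply Faraday's law: m = i*A*t*M / (n*F)
Total charge passed Q = i*A*t = 0.1259*35*52876 = 232998.094 C
m = Q*M/(n*F) = 232998.094*42/(3*96485) = 33.80809 g

33.80809 g


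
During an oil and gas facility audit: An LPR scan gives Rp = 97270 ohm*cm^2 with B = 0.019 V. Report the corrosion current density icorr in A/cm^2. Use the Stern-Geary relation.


Apply the Stern-Geary relation: icorr = B / Rp
icorr = 0.019 / 97270 = 1.953×10^-7 A/cm^2

1.953×10^-7 A/cm^2


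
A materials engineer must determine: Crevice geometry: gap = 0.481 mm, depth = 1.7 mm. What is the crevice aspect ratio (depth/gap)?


Aspect ratio = depth / gap
Ratio = 1.7 / 0.481 = 3.5

3.5


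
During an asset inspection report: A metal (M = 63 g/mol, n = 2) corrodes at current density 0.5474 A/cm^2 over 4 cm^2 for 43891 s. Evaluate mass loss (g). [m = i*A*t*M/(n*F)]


Apply Faraday's law: m = i*A*t*M / (n*F)
Total charge passed Q = i*A*t = 0.5474*4*43891 = 96103.7336 C
m = Q*M/(n*F) = 96103.7336*63/(2*96485) = 31.37553 g

31.37553 g


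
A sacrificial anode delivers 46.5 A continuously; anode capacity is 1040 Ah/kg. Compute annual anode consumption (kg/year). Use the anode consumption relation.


Annual consumption = current * hours per year / capacity
Rate = 46.5 * 8760 / 1040 = 391.7 kg/year

391.7 kg/year


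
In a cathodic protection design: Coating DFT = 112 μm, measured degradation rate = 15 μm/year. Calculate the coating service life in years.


Service life = thickness / degradation rate
Life = 112 / 15 = 7.5 years

7.5 years


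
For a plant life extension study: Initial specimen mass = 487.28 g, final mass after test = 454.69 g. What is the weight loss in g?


Weight loss = initial − final
WL = 487.28 − 454.69 = 32.59 g

32.59 g


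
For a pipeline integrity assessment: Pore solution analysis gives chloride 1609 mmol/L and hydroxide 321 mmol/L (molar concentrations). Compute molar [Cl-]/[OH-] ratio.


Threshold parameter = [Cl-] / [OH-] (molar basis; both in mmol/L, so units cancel)
Ratio = 1609 / 321 = 5.01

5.01


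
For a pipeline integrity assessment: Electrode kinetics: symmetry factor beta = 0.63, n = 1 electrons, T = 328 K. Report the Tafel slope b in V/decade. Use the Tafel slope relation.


Apply the Tafel slope relation: b = 2.303*R*T/(beta*n*F)
Numerator: 2.303 * 8.314 * 328 = 6280.26
Denominator: 0.63 * 1 * 96485 = 60785.55
b = 6280.26 / 60785.55 = 0.1033 V/decade

0.1033 V/decade


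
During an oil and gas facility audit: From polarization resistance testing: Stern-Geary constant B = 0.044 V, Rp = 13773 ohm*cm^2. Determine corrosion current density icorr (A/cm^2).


Apply the Stern-Geary relation: icorr = B / Rp
icorr = 0.044 / 13773 = 3.195×10^-6 A/cm^2

3.195×10^-6 A/cm^2


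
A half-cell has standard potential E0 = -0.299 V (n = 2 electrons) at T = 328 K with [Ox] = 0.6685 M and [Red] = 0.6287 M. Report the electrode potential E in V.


Apply the Nernst equation: E = E0 + (RT/nF)*ln([Ox]/[Red])
Step 1: RT/nF = 8.314*328/(2*96485) = 0.01413169 V
Step 2: [Ox]/[Red] = 0.6685/0.6287 = 1.063305
Step 3: ln(1.063305) = 0.061382
Step 4: correction = 0.01413169 * 0.061382 = 0.001 V
E = -0.299 + 0.001 = -0.298 V

-0.298 V


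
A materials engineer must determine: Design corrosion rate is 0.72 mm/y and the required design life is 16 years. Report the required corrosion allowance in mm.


Corrosion allowance = CR × design life
CA = 0.72 * 16 = 11.52 mm

11.52 mm


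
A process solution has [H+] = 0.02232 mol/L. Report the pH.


pH = −log10[H+]
pH = −log10(0.02232) = 1.65

1.65


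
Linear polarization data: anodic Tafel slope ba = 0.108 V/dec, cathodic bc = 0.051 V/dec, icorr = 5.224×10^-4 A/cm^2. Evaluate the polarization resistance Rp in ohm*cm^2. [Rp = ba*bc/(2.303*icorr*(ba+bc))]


Apply the Stern-Geary equation: Rp = ba*bc / (2.303*icorr*(ba+bc))
ba*bc = 0.108*0.051 = 0.005508
ba+bc = 0.159; 2.303*icorr*(ba+bc) = 2.303*5.224×10^-4*0.159 = 1.9129086×10^-4
Rp = 0.005508 / 1.9129086×10^-4 = 28.8 ohm*cm^2

28.8 ohm*cm^2


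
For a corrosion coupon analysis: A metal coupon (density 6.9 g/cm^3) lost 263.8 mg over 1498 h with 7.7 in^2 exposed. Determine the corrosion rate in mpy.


Apply the mpy weight-loss relation: CR = 534 * W / (D * A * T)
Numerator: 534 * 263.8 = 140869.2
Denominator: 6.9 * 7.7 * 1498 = 79588.74
CR = 140869.2 / 79588.74 = 1.76996 mpy

1.76996 mpy


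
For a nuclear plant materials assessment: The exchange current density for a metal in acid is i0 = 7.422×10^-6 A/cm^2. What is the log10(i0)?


i0 = 7.422×10^-6 A/cm^2
log10(i0) = -5.129

-5.129


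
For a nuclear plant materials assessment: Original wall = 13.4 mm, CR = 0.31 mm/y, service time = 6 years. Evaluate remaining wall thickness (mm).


Remaining wall = original − CR × time
t = 13.4 − 0.31*6 = 13.4 − 1.86 = 11.54 mm

11.54 mm


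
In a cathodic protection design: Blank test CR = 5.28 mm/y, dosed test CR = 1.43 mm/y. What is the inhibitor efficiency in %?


Apply the inhibitor-efficiency definition: IE = (CR_blank − CR_inh)/CR_blank × 100
IE = (5.28 − 1.43) / 5.28 × 100
IE = 3.85 / 5.28 × 100 = 72.9 %

72.9 %


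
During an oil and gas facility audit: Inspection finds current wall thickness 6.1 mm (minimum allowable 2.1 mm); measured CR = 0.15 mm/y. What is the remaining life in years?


Apply the remaining-life relation: RL = (t_current − t_min) / CR
RL = (6.1 − 2.1) / 0.15 = 4.0 / 0.15 = 26.7 years

26.7 years


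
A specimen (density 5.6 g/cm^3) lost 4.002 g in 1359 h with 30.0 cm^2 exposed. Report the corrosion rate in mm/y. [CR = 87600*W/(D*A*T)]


Apply the mm/y weight-loss relation: CR = 87600 * W / (D * A * T)
Numerator: 87600 * 4.002 = 350575.2
Denominator: 5.6 * 30.0 * 1359 = 228312.0
CR = 350575.2 / 228312.0 = 1.535509 mm/y

1.535509 mm/y


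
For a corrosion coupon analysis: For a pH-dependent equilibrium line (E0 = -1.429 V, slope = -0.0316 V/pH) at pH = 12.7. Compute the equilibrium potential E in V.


Apply the Pourbaix line equation: E = E0 + slope*pH
E = -1.429 + (-0.0316)*12.7 = -1.429 + (-0.40132) = -1.83032 V
Rounded to 3 decimal places: E = -1.830 V

-1.830 V


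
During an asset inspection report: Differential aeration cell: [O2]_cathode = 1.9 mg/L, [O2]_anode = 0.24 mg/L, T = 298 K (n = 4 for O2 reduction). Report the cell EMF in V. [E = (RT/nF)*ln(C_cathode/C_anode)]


Apply the Nernst concentration-cell relation: E = (RT/nF)*ln(C_cathode/C_anode)
RT/nF = 8.314*298/(4*96485) = 0.00641958 V
ln(1.9/0.24) = 2.06897
E = 0.00641958 * 2.06897 = 0.01328 V

0.01328 V


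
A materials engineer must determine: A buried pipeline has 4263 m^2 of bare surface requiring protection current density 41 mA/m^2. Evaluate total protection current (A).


I = area * current density, then convert mA → A (÷1000)
I = 4263 * 41 / 1000 = 174.78 A

174.78 A


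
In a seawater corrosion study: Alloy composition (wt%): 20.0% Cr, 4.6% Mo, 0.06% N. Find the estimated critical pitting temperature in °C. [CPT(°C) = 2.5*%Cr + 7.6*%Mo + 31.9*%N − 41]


Apply the ASTM G48 empirical CPT estimate: CPT(°C) = 2.5*%Cr + 7.6*%Mo + 31.9*%N − 41
2.5*20.0 = 50; 7.6*4.6 = 34.96; 31.9*0.06 = 1.914
CPT = 50 + 34.96 + 1.914 − 41 = 45.874 °C
Rounded to 0.1 °C: CPT ≈ 45.9 °C

45.9 °C


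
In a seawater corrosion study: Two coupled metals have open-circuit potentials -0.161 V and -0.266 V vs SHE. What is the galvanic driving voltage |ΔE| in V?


Driving voltage is the absolute potential difference.
|ΔE| = |-0.161 − (-0.266)| = 0.105 V

0.105 V


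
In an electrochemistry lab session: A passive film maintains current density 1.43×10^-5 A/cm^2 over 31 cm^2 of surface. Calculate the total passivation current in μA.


I = i_pass * A, then convert A → μA (×10^6)
I = 1.43×10^-5 * 31 * 10^6 = 443.3 μA

443.3 μA


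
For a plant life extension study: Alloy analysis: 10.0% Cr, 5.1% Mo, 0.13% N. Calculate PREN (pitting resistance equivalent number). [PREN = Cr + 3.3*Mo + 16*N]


Apply the PREN formula: PREN = Cr + 3.3*Mo + 16*N
PREN = 10.0 + 3.3*5.1 + 16*0.13
PREN = 10.0 + 16.83 + 2.08 = 28.91

28.91


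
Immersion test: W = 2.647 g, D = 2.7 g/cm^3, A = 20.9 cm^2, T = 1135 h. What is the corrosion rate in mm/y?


Apply the mm/y weight-loss relation: CR = 87600 * W / (D * A * T)
Numerator: 87600 * 2.647 = 231877.2
Denominator: 2.7 * 20.9 * 1135 = 64048.05
CR = 231877.2 / 64048.05 = 3.620363 mm/y

3.620363 mm/y


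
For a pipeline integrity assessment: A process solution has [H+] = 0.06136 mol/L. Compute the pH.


pH = −log10[H+]
pH = −log10(0.06136) = 1.21

1.21


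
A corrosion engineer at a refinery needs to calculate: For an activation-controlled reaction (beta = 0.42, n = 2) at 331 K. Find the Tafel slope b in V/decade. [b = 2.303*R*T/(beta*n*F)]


Apply the Tafel slope relation: b = 2.303*R*T/(beta*n*F)
Numerator: 2.303 * 8.314 * 331 = 6337.7
Denominator: 0.42 * 2 * 96485 = 81047.4
b = 6337.7 / 81047.4 = 0.0782 V/decade

0.0782 V/decade


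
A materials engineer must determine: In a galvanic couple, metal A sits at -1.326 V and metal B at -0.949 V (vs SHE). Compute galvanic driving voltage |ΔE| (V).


Driving voltage is the absolute potential difference.
|ΔE| = |-1.326 − (-0.949)| = 0.377 V

0.377 V


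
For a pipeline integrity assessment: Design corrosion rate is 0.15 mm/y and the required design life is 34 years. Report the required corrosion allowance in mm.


Corrosion allowance = CR × design life
CA = 0.15 * 34 = 5.1 mm

5.1 mm


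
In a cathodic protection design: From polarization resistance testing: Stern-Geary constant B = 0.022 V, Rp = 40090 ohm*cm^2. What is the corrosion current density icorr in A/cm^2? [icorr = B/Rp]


Apply the Stern-Geary relation: icorr = B / Rp
icorr = 0.022 / 40090 = 5.488×10^-7 A/cm^2

5.488×10^-7 A/cm^2


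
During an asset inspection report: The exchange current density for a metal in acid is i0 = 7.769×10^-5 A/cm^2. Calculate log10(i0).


i0 = 7.769×10^-5 A/cm^2
log10(i0) = -4.11

-4.11


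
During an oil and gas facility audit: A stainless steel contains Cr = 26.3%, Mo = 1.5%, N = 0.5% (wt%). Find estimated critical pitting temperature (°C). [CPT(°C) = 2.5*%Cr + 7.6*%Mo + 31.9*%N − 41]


Apply the ASTM G48 empirical CPT estimate: CPT(°C) = 2.5*%Cr + 7.6*%Mo + 31.9*%N − 41
2.5*26.3 = 65.75; 7.6*1.5 = 11.4; 31.9*0.5 = 15.95
CPT = 65.75 + 11.4 + 15.95 − 41 = 52.1 °C
Rounded to 0.1 °C: CPT ≈ 52.1 °C

52.1 °C


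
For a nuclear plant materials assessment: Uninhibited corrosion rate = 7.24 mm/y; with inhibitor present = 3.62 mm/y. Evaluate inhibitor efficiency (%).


Apply the inhibitor-efficiency definition: IE = (CR_blank − CR_inh)/CR_blank × 100
IE = (7.24 − 3.62) / 7.24 × 100
IE = 3.62 / 7.24 × 100 = 50.0 %

50.0 %


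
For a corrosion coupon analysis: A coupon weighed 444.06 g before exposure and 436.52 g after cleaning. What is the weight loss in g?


Weight loss = initial − final
WL = 444.06 − 436.52 = 7.54 g

7.54 g


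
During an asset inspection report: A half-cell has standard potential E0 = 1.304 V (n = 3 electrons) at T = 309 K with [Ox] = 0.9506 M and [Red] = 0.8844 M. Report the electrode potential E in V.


Apply the Nernst equation: E = E0 + (RT/nF)*ln([Ox]/[Red])
Step 1: RT/nF = 8.314*309/(3*96485) = 0.00887539 V
Step 2: [Ox]/[Red] = 0.9506/0.8844 = 1.074853
Step 3: ln(1.074853) = 0.072184
Step 4: correction = 0.00887539 * 0.072184 = 0.0006 V
E = 1.304 + 0.0006 = 1.3046 V

1.3046 V


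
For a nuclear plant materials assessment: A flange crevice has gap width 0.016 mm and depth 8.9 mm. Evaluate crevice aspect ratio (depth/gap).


Aspect ratio = depth / gap
Ratio = 8.9 / 0.016 = 556.3

556.3


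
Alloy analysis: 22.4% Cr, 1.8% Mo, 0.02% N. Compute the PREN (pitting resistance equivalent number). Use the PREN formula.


Apply the PREN formula: PREN = Cr + 3.3*Mo + 16*N
PREN = 22.4 + 3.3*1.8 + 16*0.02
PREN = 22.4 + 5.94 + 0.32 = 28.66

28.66


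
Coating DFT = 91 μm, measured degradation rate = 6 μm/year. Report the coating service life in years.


Service life = thickness / degradation rate
Life = 91 / 6 = 15.2 years

15.2 years


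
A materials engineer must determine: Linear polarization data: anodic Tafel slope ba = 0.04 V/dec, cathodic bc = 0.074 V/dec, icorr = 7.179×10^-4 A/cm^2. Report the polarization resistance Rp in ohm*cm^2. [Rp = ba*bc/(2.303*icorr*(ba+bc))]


Apply the Stern-Geary equation: Rp = ba*bc / (2.303*icorr*(ba+bc))
ba*bc = 0.04*0.074 = 0.00296
ba+bc = 0.114; 2.303*icorr*(ba+bc) = 2.303*7.179×10^-4*0.114 = 1.884789×10^-4
Rp = 0.00296 / 1.884789×10^-4 = 15.7 ohm*cm^2

15.7 ohm*cm^2


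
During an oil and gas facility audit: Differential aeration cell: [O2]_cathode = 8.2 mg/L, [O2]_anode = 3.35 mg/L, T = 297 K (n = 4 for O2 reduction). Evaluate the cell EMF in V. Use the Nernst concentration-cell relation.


Apply the Nernst concentration-cell relation: E = (RT/nF)*ln(C_cathode/C_anode)
RT/nF = 8.314*297/(4*96485) = 0.00639804 V
ln(8.2/3.35) = 0.89517
E = 0.00639804 * 0.89517 = 0.00573 V

0.00573 V


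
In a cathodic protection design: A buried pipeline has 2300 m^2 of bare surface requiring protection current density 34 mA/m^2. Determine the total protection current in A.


I = area * current density, then convert mA → A (÷1000)
I = 2300 * 34 / 1000 = 78.2 A

78.2 A


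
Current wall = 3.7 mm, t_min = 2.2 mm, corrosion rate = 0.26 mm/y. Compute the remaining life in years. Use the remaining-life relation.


Apply the remaining-life relation: RL = (t_current − t_min) / CR
RL = (3.7 − 2.2) / 0.26 = 1.5 / 0.26 = 5.8 years

5.8 years


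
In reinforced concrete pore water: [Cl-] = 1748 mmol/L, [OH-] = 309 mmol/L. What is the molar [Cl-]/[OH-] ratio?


Threshold parameter = [Cl-] / [OH-] (molar basis; both in mmol/L, so units cancel)
Ratio = 1748 / 309 = 5.66

5.66


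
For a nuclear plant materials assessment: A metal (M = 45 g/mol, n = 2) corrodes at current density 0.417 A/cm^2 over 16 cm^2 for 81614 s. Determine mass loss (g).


Apply Faraday's law: m = i*A*t*M / (n*F)
Total charge passed Q = i*A*t = 0.417*16*81614 = 544528.608 C
m = Q*M/(n*F) = 544528.608*45/(2*96485) = 126.982 g

126.982 g


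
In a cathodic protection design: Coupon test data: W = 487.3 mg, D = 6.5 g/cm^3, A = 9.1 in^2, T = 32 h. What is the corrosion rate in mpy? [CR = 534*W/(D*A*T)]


Apply the mpy weight-loss relation: CR = 534 * W / (D * A * T)
Numerator: 534 * 487.3 = 260218.2
Denominator: 6.5 * 9.1 * 32 = 1892.8
CR = 260218.2 / 1892.8 = 137.47792 mpy

137.47792 mpy


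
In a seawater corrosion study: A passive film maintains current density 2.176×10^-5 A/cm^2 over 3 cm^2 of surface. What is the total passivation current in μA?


I = i_pass * A, then convert A → μA (×10^6)
I = 2.176×10^-5 * 3 * 10^6 = 65.28 μA

65.28 μA


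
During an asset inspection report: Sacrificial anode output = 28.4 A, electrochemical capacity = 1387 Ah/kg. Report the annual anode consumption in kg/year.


Annual consumption = current * hours per year / capacity
Rate = 28.4 * 8760 / 1387 = 179.4 kg/year

179.4 kg/year


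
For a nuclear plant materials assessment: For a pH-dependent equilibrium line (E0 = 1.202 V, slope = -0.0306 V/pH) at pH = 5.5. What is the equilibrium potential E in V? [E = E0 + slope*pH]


Apply the Pourbaix line equation: E = E0 + slope*pH
E = 1.202 + (-0.0306)*5.5 = 1.202 + (-0.1683) = 1.0337 V
Rounded to 4 decimal places: E = 1.0337 V

1.0337 V


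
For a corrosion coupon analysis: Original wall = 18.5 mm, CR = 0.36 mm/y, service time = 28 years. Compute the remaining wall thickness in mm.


Remaining wall = original − CR × time
t = 18.5 − 0.36*28 = 18.5 − 10.08 = 8.42 mm

8.42 mm


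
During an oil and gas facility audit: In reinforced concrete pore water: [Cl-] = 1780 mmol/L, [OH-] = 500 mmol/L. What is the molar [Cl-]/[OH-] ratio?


Threshold parameter = [Cl-] / [OH-] (molar basis; both in mmol/L, so units cancel)
Ratio = 1780 / 500 = 3.56

3.56


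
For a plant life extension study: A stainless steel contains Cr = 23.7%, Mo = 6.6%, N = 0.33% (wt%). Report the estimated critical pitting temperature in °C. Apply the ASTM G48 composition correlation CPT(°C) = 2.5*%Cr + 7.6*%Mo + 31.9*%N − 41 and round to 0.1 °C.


Apply the ASTM G48 empirical CPT estimate: CPT(°C) = 2.5*%Cr + 7.6*%Mo + 31.9*%N − 41
2.5*23.7 = 59.25; 7.6*6.6 = 50.16; 31.9*0.33 = 10.527
CPT = 59.25 + 50.16 + 10.527 − 41 = 78.937 °C
Rounded to 0.1 °C: CPT ≈ 78.9 °C

78.9 °C


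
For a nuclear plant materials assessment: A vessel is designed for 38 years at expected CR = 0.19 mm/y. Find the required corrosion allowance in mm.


Corrosion allowance = CR × design life
CA = 0.19 * 38 = 7.22 mm

7.22 mm


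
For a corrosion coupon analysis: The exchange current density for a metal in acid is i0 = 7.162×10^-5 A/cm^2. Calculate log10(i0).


i0 = 7.162×10^-5 A/cm^2
log10(i0) = -4.145

-4.145


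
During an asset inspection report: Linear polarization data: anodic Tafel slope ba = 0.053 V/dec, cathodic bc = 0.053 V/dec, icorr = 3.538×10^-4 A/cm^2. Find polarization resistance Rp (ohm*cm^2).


Apply the Stern-Geary equation: Rp = ba*bc / (2.303*icorr*(ba+bc))
ba*bc = 0.053*0.053 = 0.002809
ba+bc = 0.106; 2.303*icorr*(ba+bc) = 2.303*3.538×10^-4*0.106 = 8.6368948×10^-5
Rp = 0.002809 / 8.6368948×10^-5 = 32.5 ohm*cm^2

32.5 ohm*cm^2


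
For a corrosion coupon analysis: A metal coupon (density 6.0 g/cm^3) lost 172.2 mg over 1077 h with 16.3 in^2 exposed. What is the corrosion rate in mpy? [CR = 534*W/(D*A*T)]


Apply the mpy weight-loss relation: CR = 534 * W / (D * A * T)
Numerator: 534 * 172.2 = 91954.8
Denominator: 6.0 * 16.3 * 1077 = 105330.6
CR = 91954.8 / 105330.6 = 0.873 mpy

0.873 mpy


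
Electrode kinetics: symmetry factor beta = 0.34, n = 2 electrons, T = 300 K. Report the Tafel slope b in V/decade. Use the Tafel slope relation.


Apply the Tafel slope relation: b = 2.303*R*T/(beta*n*F)
Numerator: 2.303 * 8.314 * 300 = 5744.14
Denominator: 0.34 * 2 * 96485 = 65609.8
b = 5744.14 / 65609.8 = 0.0876 V/decade

0.0876 V/decade


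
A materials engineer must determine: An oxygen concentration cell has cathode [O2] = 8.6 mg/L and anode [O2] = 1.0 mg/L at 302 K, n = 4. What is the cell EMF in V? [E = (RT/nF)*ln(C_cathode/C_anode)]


Apply the Nernst concentration-cell relation: E = (RT/nF)*ln(C_cathode/C_anode)
RT/nF = 8.314*302/(4*96485) = 0.00650575 V
ln(8.6/1.0) = 2.15176
E = 0.00650575 * 2.15176 = 0.014 V

0.014 V


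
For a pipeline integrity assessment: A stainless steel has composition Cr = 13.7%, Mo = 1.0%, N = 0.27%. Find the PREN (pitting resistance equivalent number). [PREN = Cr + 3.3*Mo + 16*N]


Apply the PREN formula: PREN = Cr + 3.3*Mo + 16*N
PREN = 13.7 + 3.3*1.0 + 16*0.27
PREN = 13.7 + 3.3 + 4.32 = 21.32

21.32


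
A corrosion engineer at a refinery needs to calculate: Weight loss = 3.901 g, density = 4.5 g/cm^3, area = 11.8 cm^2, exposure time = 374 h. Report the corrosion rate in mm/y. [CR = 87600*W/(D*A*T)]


Apply the mm/y weight-loss relation: CR = 87600 * W / (D * A * T)
Numerator: 87600 * 3.901 = 341727.6
Denominator: 4.5 * 11.8 * 374 = 19859.4
CR = 341727.6 / 19859.4 = 17.20735 mm/y

17.20735 mm/y


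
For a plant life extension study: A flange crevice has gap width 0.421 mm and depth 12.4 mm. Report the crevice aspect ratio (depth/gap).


Aspect ratio = depth / gap
Ratio = 12.4 / 0.421 = 29.5

29.5


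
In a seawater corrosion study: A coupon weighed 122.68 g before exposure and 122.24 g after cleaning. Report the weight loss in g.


Weight loss = initial − final
WL = 122.68 − 122.24 = 0.44 g

0.44 g


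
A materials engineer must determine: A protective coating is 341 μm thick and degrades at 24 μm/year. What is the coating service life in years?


Service life = thickness / degradation rate
Life = 341 / 24 = 14.2 years

14.2 years


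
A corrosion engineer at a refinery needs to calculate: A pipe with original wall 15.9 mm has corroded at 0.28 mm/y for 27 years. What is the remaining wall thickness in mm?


Remaining wall = original − CR × time
t = 15.9 − 0.28*27 = 15.9 − 7.56 = 8.34 mm

8.34 mm


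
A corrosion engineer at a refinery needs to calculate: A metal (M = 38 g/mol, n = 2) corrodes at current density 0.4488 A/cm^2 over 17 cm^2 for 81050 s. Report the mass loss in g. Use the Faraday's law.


Apply Faraday's law: m = i*A*t*M / (n*F)
Total charge passed Q = i*A*t = 0.4488*17*81050 = 618379.08 C
m = Q*M/(n*F) = 618379.08*38/(2*96485) = 121.772 g

121.772 g


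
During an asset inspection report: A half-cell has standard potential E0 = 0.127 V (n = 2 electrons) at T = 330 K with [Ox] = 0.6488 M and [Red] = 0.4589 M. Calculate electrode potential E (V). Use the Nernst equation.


Apply the Nernst equation: E = E0 + (RT/nF)*ln([Ox]/[Red])
Step 1: RT/nF = 8.314*330/(2*96485) = 0.01421786 V
Step 2: [Ox]/[Red] = 0.6488/0.4589 = 1.413816
Step 3: ln(1.413816) = 0.346292
Step 4: correction = 0.01421786 * 0.346292 = 0.005 V
E = 0.127 + 0.005 = 0.132 V

0.132 V


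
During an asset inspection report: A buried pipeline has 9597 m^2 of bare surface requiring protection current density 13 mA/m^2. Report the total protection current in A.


I = area * current density, then convert mA → A (÷1000)
I = 9597 * 13 / 1000 = 124.76 A

124.76 A


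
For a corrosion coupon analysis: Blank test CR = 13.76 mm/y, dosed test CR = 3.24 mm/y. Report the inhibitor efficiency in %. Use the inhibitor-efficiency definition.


Apply the inhibitor-efficiency definition: IE = (CR_blank − CR_inh)/CR_blank × 100
IE = (13.76 − 3.24) / 13.76 × 100
IE = 10.52 / 13.76 × 100 = 76.5 %

76.5 %


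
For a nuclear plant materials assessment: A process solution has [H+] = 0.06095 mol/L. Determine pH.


pH = −log10[H+]
pH = −log10(0.06095) = 1.22

1.22


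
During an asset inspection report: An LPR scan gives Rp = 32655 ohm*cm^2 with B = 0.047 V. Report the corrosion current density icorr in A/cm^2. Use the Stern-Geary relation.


Apply the Stern-Geary relation: icorr = B / Rp
icorr = 0.047 / 32655 = 1.439×10^-6 A/cm^2

1.439×10^-6 A/cm^2


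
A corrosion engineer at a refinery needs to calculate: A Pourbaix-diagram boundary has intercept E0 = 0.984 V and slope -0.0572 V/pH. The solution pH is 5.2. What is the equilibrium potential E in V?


Apply the Pourbaix line equation: E = E0 + slope*pH
E = 0.984 + (-0.0572)*5.2 = 0.984 + (-0.29744) = 0.68656 V
Rounded to 3 decimal places: E = 0.687 V

0.687 V


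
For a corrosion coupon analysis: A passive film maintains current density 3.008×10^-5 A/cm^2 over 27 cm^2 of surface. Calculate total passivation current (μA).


I = i_pass * A, then convert A → μA (×10^6)
I = 3.008×10^-5 * 27 * 10^6 = 812.16 μA

812.16 μA


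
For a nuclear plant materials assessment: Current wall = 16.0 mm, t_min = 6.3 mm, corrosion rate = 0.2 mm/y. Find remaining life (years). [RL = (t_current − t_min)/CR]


Apply the remaining-life relation: RL = (t_current − t_min) / CR
RL = (16.0 − 6.3) / 0.2 = 9.7 / 0.2 = 48.5 years

48.5 years


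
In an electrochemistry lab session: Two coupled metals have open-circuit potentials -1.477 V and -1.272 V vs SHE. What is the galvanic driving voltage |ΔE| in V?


Driving voltage is the absolute potential difference.
|ΔE| = |-1.477 − (-1.272)| = 0.205 V

0.205 V


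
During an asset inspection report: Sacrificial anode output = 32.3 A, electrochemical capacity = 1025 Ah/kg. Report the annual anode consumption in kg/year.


Annual consumption = current * hours per year / capacity
Rate = 32.3 * 8760 / 1025 = 276.0 kg/year

276.0 kg/year


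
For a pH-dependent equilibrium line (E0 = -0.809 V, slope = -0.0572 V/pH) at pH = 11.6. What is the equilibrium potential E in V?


Apply the Pourbaix line equation: E = E0 + slope*pH
E = -0.809 + (-0.0572)*11.6 = -0.809 + (-0.66352) = -1.47252 V
Rounded to 4 decimal places: E = -1.4725 V

-1.4725 V


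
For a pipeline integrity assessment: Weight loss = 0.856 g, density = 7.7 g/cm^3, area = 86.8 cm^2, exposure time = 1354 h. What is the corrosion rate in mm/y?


Apply the mm/y weight-loss relation: CR = 87600 * W / (D * A * T)
Numerator: 87600 * 0.856 = 74985.6
Denominator: 7.7 * 86.8 * 1354 = 904959.44
CR = 74985.6 / 904959.44 = 0.08286 mm/y

0.08286 mm/y


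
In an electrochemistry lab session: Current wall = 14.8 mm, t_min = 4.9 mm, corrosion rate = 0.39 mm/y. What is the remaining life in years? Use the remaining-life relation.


Apply the remaining-life relation: RL = (t_current − t_min) / CR
RL = (14.8 − 4.9) / 0.39 = 9.9 / 0.39 = 25.4 years

25.4 years


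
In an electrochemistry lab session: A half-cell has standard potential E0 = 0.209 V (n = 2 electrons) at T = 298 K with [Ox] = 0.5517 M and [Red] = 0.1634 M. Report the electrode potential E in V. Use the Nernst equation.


Apply the Nernst equation: E = E0 + (RT/nF)*ln([Ox]/[Red])
Step 1: RT/nF = 8.314*298/(2*96485) = 0.01283916 V
Step 2: [Ox]/[Red] = 0.5517/0.1634 = 3.376377
Step 3: ln(3.376377) = 1.216803
Step 4: correction = 0.01283916 * 1.216803 = 0.0156 V
E = 0.209 + 0.0156 = 0.2246 V

0.2246 V


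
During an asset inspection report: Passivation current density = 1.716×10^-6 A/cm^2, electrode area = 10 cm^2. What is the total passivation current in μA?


I = i_pass * A, then convert A → μA (×10^6)
I = 1.716×10^-6 * 10 * 10^6 = 17.16 μA

17.16 μA
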